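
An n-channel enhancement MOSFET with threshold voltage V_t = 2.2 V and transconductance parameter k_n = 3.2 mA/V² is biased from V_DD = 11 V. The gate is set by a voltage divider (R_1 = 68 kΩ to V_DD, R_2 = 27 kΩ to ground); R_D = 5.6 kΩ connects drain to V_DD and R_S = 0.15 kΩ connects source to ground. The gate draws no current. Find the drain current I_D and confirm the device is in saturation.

I_D ≈ 0.97 mA

V_G = V_DD·R_2/(R_1+R_2) = 11×27/95 = 3.13 V.
Assume saturation: I_D = (k_n/2)(V_GS − V_t)² with V_GS = V_G − I_D·R_S = 3.13 − 0.15·I_D.
Substituting gives 0.036·I_D² − 1.44·I_D + 1.37 = 0, with roots I_D = 0.974 or 39.2 mA.
The root I_D = 39.2 mA gives V_GS = -2.75 V ≤ V_t, so take I_D = 0.974 mA.
Then V_GS = 2.98 V and V_DS = V_DD − I_D(R_D+R_S) = 11 − 0.974×5.75 = 5.4 V.
Saturation requires V_DS ≥ V_GS − V_t = 0.78 V; 5.4 ≥ 0.78 ✓.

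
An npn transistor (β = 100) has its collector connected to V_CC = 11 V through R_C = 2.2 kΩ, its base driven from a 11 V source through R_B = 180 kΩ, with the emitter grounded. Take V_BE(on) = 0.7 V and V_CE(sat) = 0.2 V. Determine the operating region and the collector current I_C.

saturation; I_C ≈ 4.9 mA

Assume active: I_B = (11 − 0.7)/180 = 0.0572 mA, giving I_C = β·I_B = 5.72 mA.
But then V_CE = 11 − 5.72×2.2 = -1.59 V < V_CE(sat) = 0.2 V — impossible in the active region.
So the transistor is saturated. With V_CE = 0.2 V, I_C = (V_CC − 0.2)/R_C = 10.8/2.2 = 4.91 mA.
Check: β·I_B = 5.72 mA > I_C = 4.91 mA, confirming saturation.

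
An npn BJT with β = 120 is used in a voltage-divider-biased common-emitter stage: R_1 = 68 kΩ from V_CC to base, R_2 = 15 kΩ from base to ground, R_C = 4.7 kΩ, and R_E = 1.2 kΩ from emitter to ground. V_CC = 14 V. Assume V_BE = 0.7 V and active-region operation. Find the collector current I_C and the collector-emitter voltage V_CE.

Thevenize the base divider: V_Th = V_CC·R_2/(R_1+R_2) = 14×15/83 = 2.53 V, R_Th = R_1‖R_2 = 12.3 kΩ.
Base-emitter loop: V_Th = I_B·R_Th + V_BE + (β+1)I_B·R_E, so I_B = (2.53 − 0.7) / (12.3 + 121×1.2) = 0.0116 mA.
I_C = β·I_B = 120×0.0116 = 1.39 mA, and I_E = (β+1)I_B = 1.41 mA.
V_CE = V_CC − I_C·R_C − I_E·R_E = 14 − 1.39×4.7 − 1.41×1.2 = 5.76 V.
V_CE = 5.76 V > 0.2 V confirms active-region operation.

I_C ≈ 1.4 mA, V_CE ≈ 5.8 V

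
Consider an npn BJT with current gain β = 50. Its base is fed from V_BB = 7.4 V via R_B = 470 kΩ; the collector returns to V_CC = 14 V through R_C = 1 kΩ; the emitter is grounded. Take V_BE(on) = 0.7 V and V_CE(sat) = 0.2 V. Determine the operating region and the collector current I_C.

active; I_C ≈ 0.71 mA

Assume active. Base-emitter loop: I_B = (V_BB − V_BE)/R_B = (7.4 − 0.7)/470 = 0.0143 mA.
I_C = β·I_B = 50×0.0143 = 0.713 mA.
V_CE = V_CC − I_C·R_C = 14 − 0.713×1 = 13.3 V > V_CE(sat), so the active-region assumption holds.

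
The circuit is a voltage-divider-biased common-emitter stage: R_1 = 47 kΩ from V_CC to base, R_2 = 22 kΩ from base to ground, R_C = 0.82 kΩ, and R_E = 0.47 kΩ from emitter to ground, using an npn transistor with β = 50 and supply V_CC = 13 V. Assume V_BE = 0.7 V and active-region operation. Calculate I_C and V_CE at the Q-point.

I_C ≈ 4.4 mA, V_CE ≈ 7.3 V

Thevenize the base divider: V_Th = V_CC·R_2/(R_1+R_2) = 13×22/69 = 4.14 V, R_Th = R_1‖R_2 = 15 kΩ.
Base-emitter loop: V_Th = I_B·R_Th + V_BE + (β+1)I_B·R_E, so I_B = (4.14 − 0.7) / (15 + 51×0.47) = 0.0884 mA.
I_C = β·I_B = 50×0.0884 = 4.42 mA, and I_E = (β+1)I_B = 4.51 mA.
V_CE = V_CC − I_C·R_C − I_E·R_E = 13 − 4.42×0.82 − 4.51×0.47 = 7.25 V.
V_CE = 7.25 V > 0.2 V confirms active-region operation.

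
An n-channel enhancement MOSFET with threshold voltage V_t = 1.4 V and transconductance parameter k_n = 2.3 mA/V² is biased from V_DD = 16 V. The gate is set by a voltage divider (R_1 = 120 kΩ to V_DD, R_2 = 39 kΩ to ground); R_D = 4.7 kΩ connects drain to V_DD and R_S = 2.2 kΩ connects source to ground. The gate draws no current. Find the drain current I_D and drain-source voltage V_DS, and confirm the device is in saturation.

V_G = V_DD·R_2/(R_1+R_2) = 16×39/159 = 3.92 V.
Assume saturation: I_D = (k_n/2)(V_GS − V_t)² with V_GS = V_G − I_D·R_S = 3.92 − 2.2·I_D.
Substituting gives 5.57·I_D² − 13.8·I_D + 7.33 = 0, with roots I_D = 0.774 or 1.7 mA.
The root I_D = 1.7 mA gives V_GS = 0.184 V ≤ V_t, so take I_D = 0.774 mA.
Then V_GS = 2.22 V and V_DS = V_DD − I_D(R_D+R_S) = 16 − 0.774×6.9 = 10.7 V.
Saturation requires V_DS ≥ V_GS − V_t = 0.821 V; 10.7 ≥ 0.821 ✓.

I_D ≈ 0.77 mA, V_DS ≈ 11 V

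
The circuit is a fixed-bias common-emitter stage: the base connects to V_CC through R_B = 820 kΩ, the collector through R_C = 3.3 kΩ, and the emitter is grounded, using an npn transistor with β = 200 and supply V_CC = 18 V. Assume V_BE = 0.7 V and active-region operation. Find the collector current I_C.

Base loop: V_CC = I_B·R_B + V_BE, so I_B = (18 − 0.7)/820 kΩ = 0.0211 mA.
In the active region I_C = β·I_B = 200 × 0.0211 = 4.22 mA.
Collector loop: V_CE = V_CC − I_C·R_C = 18 − 4.22×3.3 = 4.08 V.
Since V_CE = 4.08 V > V_CE(sat) ≈ 0.2 V, the transistor is in the active region as assumed.

I_C ≈ 4.2 mA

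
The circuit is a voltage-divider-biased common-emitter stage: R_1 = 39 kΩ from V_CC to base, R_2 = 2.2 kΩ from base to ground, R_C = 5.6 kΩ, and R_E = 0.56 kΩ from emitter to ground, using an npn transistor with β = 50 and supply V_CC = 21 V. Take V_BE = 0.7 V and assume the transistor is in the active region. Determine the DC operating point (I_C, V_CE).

I_C ≈ 0.69 mA, V_CE ≈ 17 V

Thevenize the base divider: V_Th = V_CC·R_2/(R_1+R_2) = 21×2.2/41.2 = 1.12 V, R_Th = R_1‖R_2 = 2.08 kΩ.
Base-emitter loop: V_Th = I_B·R_Th + V_BE + (β+1)I_B·R_E, so I_B = (1.12 − 0.7) / (2.08 + 51×0.56) = 0.0138 mA.
I_C = β·I_B = 50×0.0138 = 0.688 mA, and I_E = (β+1)I_B = 0.701 mA.
V_CE = V_CC − I_C·R_C − I_E·R_E = 21 − 0.688×5.6 − 0.701×0.56 = 16.8 V.
V_CE = 16.8 V > 0.2 V confirms active-region operation.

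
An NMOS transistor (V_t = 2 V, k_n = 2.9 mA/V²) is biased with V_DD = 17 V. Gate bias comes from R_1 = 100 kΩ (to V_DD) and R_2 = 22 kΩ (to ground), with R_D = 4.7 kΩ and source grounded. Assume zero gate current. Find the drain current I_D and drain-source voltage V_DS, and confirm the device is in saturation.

V_G = V_DD·R_2/(R_1+R_2) = 17×22/122 = 3.07 V. With the source grounded, V_GS = V_G = 3.07 V.
Assume saturation: I_D = (k_n/2)(V_GS − V_t)² = (2.9/2)×(3.07 − 2)² = 1.45×1.07² = 1.65 mA.
V_DS = V_DD − I_D·R_D = 17 − 1.65×4.7 = 9.26 V.
Saturation requires V_DS ≥ V_GS − V_t = 1.07 V; 9.26 ≥ 1.07 ✓.

I_D ≈ 1.6 mA, V_DS ≈ 9.3 V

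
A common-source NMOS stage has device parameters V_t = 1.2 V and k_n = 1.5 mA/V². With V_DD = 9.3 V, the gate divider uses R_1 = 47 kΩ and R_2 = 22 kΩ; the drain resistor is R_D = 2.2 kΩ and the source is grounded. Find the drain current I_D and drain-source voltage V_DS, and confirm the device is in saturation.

I_D ≈ 2.3 mA, V_DS ≈ 4.2 V

V_G = V_DD·R_2/(R_1+R_2) = 9.3×22/69 = 2.97 V. With the source grounded, V_GS = V_G = 2.97 V.
Assume saturation: I_D = (k_n/2)(V_GS − V_t)² = (1.5/2)×(2.97 − 1.2)² = 0.75×1.77² = 2.34 mA.
V_DS = V_DD − I_D·R_D = 9.3 − 2.34×2.2 = 4.16 V.
Saturation requires V_DS ≥ V_GS − V_t = 1.77 V; 4.16 ≥ 1.77 ✓.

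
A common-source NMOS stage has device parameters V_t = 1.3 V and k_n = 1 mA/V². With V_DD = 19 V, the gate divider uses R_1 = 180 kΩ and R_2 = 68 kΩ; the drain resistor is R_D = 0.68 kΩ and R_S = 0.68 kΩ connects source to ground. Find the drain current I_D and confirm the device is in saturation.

V_G = V_DD·R_2/(R_1+R_2) = 19×68/248 = 5.21 V.
Assume saturation: I_D = (k_n/2)(V_GS − V_t)² with V_GS = V_G − I_D·R_S = 5.21 − 0.68·I_D.
Substituting gives 0.231·I_D² − 3.66·I_D + 7.64 = 0, with roots I_D = 2.48 or 13.3 mA.
The root I_D = 13.3 mA gives V_GS = -3.87 V ≤ V_t, so take I_D = 2.48 mA.
Then V_GS = 3.53 V and V_DS = V_DD − I_D(R_D+R_S) = 19 − 2.48×1.36 = 15.6 V.
Saturation requires V_DS ≥ V_GS − V_t = 2.23 V; 15.6 ≥ 2.23 ✓.

I_D ≈ 2.5 mA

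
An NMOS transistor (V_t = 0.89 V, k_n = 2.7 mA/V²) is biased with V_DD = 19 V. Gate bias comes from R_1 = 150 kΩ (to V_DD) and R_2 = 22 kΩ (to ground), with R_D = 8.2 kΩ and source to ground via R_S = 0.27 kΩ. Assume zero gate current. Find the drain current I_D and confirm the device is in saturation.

V_G = V_DD·R_2/(R_1+R_2) = 19×22/172 = 2.43 V.
Assume saturation: I_D = (k_n/2)(V_GS − V_t)² with V_GS = V_G − I_D·R_S = 2.43 − 0.27·I_D.
Substituting gives 0.0984·I_D² − 2.12·I_D + 3.2 = 0, with roots I_D = 1.63 or 19.9 mA.
The root I_D = 19.9 mA gives V_GS = -2.95 V ≤ V_t, so take I_D = 1.63 mA.
Then V_GS = 1.99 V and V_DS = V_DD − I_D(R_D+R_S) = 19 − 1.63×8.47 = 5.18 V.
Saturation requires V_DS ≥ V_GS − V_t = 1.1 V; 5.18 ≥ 1.1 ✓.

I_D ≈ 1.6 mA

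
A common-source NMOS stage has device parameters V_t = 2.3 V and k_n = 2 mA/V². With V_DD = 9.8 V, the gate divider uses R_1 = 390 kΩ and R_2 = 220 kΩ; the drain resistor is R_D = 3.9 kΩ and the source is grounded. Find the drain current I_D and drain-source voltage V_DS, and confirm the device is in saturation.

V_G = V_DD·R_2/(R_1+R_2) = 9.8×220/610 = 3.53 V. With the source grounded, V_GS = V_G = 3.53 V.
Assume saturation: I_D = (k_n/2)(V_GS − V_t)² = (2/2)×(3.53 − 2.3)² = 1×1.23² = 1.52 mA.
V_DS = V_DD − I_D·R_D = 9.8 − 1.52×3.9 = 3.86 V.
Saturation requires V_DS ≥ V_GS − V_t = 1.23 V; 3.86 ≥ 1.23 ✓.

I_D ≈ 1.5 mA, V_DS ≈ 3.9 V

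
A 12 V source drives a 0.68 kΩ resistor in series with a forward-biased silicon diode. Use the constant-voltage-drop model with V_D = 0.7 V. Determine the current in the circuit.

KVL around the loop: 12 = V_D + I·R = 0.7 + I × 0.68 kΩ.
So I = (12 − 0.7) / 0.68 kΩ = 11.3 / 0.68 = 16.6 mA.

I ≈ 17 mA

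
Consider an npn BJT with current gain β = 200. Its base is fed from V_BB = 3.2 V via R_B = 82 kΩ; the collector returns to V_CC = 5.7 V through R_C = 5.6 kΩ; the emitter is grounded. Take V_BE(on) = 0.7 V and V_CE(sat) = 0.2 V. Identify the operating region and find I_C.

saturation; I_C ≈ 0.98 mA

Assume active: I_B = (3.2 − 0.7)/82 = 0.0305 mA, giving I_C = β·I_B = 6.1 mA.
But then V_CE = 5.7 − 6.1×5.6 = -28.4 V < V_CE(sat) = 0.2 V — impossible in the active region.
So the transistor is saturated. With V_CE = 0.2 V, I_C = (V_CC − 0.2)/R_C = 5.5/5.6 = 0.982 mA.
Check: β·I_B = 6.1 mA > I_C = 0.982 mA, confirming saturation.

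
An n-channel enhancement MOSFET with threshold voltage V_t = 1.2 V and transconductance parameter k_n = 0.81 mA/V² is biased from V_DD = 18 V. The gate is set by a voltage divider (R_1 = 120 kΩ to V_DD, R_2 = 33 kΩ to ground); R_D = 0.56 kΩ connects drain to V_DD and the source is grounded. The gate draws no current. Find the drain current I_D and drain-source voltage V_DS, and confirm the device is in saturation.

I_D ≈ 2.9 mA, V_DS ≈ 16 V

V_G = V_DD·R_2/(R_1+R_2) = 18×33/153 = 3.88 V. With the source grounded, V_GS = V_G = 3.88 V.
Assume saturation: I_D = (k_n/2)(V_GS − V_t)² = (0.81/2)×(3.88 − 1.2)² = 0.405×2.68² = 2.91 mA.
V_DS = V_DD − I_D·R_D = 18 − 2.91×0.56 = 16.4 V.
Saturation requires V_DS ≥ V_GS − V_t = 2.68 V; 16.4 ≥ 2.68 ✓.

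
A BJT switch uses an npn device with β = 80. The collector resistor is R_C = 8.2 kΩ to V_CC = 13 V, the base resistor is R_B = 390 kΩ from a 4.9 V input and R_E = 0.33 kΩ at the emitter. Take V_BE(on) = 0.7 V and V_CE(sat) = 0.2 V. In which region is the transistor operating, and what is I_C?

Assume active. Base-emitter loop: I_B = (V_BB − V_BE)/(R_B + (β+1)R_E) = (4.9 − 0.7)/(390 + 81×0.33) = 0.0101 mA.
I_C = β·I_B = 80×0.0101 = 0.806 mA.
V_CE = V_CC − I_C·R_C − I_E·R_E = 13 − 0.806×8.2 − 0.816×0.33 = 6.12 V > V_CE(sat), so the active-region assumption holds.

active; I_C ≈ 0.81 mA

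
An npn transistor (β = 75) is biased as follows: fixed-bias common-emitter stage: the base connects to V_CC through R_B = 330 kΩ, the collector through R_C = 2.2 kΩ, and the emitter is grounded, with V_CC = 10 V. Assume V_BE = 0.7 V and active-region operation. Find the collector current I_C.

I_C ≈ 2.1 mA

Base loop: V_CC = I_B·R_B + V_BE, so I_B = (10 − 0.7)/330 kΩ = 0.0282 mA.
In the active region I_C = β·I_B = 75 × 0.0282 = 2.11 mA.
Collector loop: V_CE = V_CC − I_C·R_C = 10 − 2.11×2.2 = 5.35 V.
Since V_CE = 5.35 V > V_CE(sat) ≈ 0.2 V, the transistor is in the active region as assumed.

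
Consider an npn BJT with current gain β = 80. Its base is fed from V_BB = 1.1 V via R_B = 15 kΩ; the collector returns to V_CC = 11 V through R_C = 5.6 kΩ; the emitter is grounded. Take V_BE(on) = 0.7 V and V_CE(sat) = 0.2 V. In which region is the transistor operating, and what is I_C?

saturation; I_C ≈ 1.9 mA

Assume active: I_B = (1.1 − 0.7)/15 = 0.0267 mA, giving I_C = β·I_B = 2.13 mA.
But then V_CE = 11 − 2.13×5.6 = -0.947 V < V_CE(sat) = 0.2 V — impossible in the active region.
So the transistor is saturated. With V_CE = 0.2 V, I_C = (V_CC − 0.2)/R_C = 10.8/5.6 = 1.93 mA.
Check: β·I_B = 2.13 mA > I_C = 1.93 mA, confirming saturation.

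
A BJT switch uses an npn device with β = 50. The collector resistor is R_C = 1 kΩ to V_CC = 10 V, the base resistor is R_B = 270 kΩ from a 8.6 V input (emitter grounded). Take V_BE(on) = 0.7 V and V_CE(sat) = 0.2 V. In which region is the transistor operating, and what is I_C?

active; I_C ≈ 1.5 mA

Assume active. Base-emitter loop: I_B = (V_BB − V_BE)/R_B = (8.6 − 0.7)/270 = 0.0293 mA.
I_C = β·I_B = 50×0.0293 = 1.46 mA.
V_CE = V_CC − I_C·R_C = 10 − 1.46×1 = 8.54 V > V_CE(sat), so the active-region assumption holds.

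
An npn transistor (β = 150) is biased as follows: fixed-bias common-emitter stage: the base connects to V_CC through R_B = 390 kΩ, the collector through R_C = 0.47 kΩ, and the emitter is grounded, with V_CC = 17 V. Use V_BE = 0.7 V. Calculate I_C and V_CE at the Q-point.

I_C ≈ 6.3 mA, V_CE ≈ 14 V

Base loop: V_CC = I_B·R_B + V_BE, so I_B = (17 − 0.7)/390 kΩ = 0.0418 mA.
In the active region I_C = β·I_B = 150 × 0.0418 = 6.27 mA.
Collector loop: V_CE = V_CC − I_C·R_C = 17 − 6.27×0.47 = 14.1 V.
Since V_CE = 14.1 V > V_CE(sat) ≈ 0.2 V, the transistor is in the active region as assumed.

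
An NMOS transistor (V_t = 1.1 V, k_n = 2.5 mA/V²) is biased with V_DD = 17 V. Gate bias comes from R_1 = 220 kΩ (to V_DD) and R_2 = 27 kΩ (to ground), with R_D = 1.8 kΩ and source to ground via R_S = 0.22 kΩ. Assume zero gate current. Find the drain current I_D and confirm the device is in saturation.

I_D ≈ 0.52 mA

V_G = V_DD·R_2/(R_1+R_2) = 17×27/247 = 1.86 V.
Assume saturation: I_D = (k_n/2)(V_GS − V_t)² with V_GS = V_G − I_D·R_S = 1.86 − 0.22·I_D.
Substituting gives 0.0605·I_D² − 1.42·I_D + 0.719 = 0, with roots I_D = 0.519 or 22.9 mA.
The root I_D = 22.9 mA gives V_GS = -3.18 V ≤ V_t, so take I_D = 0.519 mA.
Then V_GS = 1.74 V and V_DS = V_DD − I_D(R_D+R_S) = 17 − 0.519×2.02 = 16 V.
Saturation requires V_DS ≥ V_GS − V_t = 0.644 V; 16 ≥ 0.644 ✓.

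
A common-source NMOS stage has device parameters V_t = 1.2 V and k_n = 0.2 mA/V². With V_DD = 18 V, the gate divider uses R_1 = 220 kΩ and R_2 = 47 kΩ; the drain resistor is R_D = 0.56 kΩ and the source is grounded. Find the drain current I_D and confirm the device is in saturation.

V_G = V_DD·R_2/(R_1+R_2) = 18×47/267 = 3.17 V. With the source grounded, V_GS = V_G = 3.17 V.
Assume saturation: I_D = (k_n/2)(V_GS − V_t)² = (0.2/2)×(3.17 − 1.2)² = 0.1×1.97² = 0.388 mA.
V_DS = V_DD − I_D·R_D = 18 − 0.388×0.56 = 17.8 V.
Saturation requires V_DS ≥ V_GS − V_t = 1.97 V; 17.8 ≥ 1.97 ✓.

I_D ≈ 0.39 mA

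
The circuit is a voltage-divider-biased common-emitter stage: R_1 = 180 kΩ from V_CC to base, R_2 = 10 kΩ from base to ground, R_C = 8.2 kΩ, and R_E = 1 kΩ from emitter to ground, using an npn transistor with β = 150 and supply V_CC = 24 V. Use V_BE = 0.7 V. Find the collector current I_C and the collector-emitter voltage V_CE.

Thevenize the base divider: V_Th = V_CC·R_2/(R_1+R_2) = 24×10/190 = 1.26 V, R_Th = R_1‖R_2 = 9.47 kΩ.
Base-emitter loop: V_Th = I_B·R_Th + V_BE + (β+1)I_B·R_E, so I_B = (1.26 − 0.7) / (9.47 + 151×1) = 0.00351 mA.
I_C = β·I_B = 150×0.00351 = 0.526 mA, and I_E = (β+1)I_B = 0.53 mA.
V_CE = V_CC − I_C·R_C − I_E·R_E = 24 − 0.526×8.2 − 0.53×1 = 19.2 V.
V_CE = 19.2 V > 0.2 V confirms active-region operation.

I_C ≈ 0.53 mA, V_CE ≈ 19 V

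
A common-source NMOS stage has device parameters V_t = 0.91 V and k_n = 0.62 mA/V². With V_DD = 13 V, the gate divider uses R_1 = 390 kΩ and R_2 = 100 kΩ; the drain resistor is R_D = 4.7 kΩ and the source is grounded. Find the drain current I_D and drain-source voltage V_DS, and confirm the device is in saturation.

I_D ≈ 0.94 mA, V_DS ≈ 8.6 V

V_G = V_DD·R_2/(R_1+R_2) = 13×100/490 = 2.65 V. With the source grounded, V_GS = V_G = 2.65 V.
Assume saturation: I_D = (k_n/2)(V_GS − V_t)² = (0.62/2)×(2.65 − 0.91)² = 0.31×1.74² = 0.942 mA.
V_DS = V_DD − I_D·R_D = 13 − 0.942×4.7 = 8.57 V.
Saturation requires V_DS ≥ V_GS − V_t = 1.74 V; 8.57 ≥ 1.74 ✓.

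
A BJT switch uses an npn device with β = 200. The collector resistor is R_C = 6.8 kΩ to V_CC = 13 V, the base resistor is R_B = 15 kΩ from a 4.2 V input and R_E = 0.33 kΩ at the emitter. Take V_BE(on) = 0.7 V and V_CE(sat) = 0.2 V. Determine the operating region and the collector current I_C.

saturation; I_C ≈ 1.8 mA

Assume active: I_B = (4.2 − 0.7)/(15 + 201×0.33) = 0.043 mA, I_C = β·I_B = 8.61 mA.
Then V_CE = 13 − 8.61×6.8 − 8.65×0.33 = -48.4 V < 0.2 V — the active assumption fails.
Re-solve with V_CE = 0.2 V. KCL at the emitter: V_E/R_E = (V_BB−0.7−V_E)/R_B + (V_CC−0.2−V_E)/R_C, giving V_E = 0.652 V.
I_C = (V_CC − 0.2 − V_E)/R_C = (12.8 − 0.652)/6.8 = 1.79 mA.
Check: I_B = (3.5 − 0.652)/15 = 0.19 mA, and β·I_B = 38 mA > I_C, confirming saturation.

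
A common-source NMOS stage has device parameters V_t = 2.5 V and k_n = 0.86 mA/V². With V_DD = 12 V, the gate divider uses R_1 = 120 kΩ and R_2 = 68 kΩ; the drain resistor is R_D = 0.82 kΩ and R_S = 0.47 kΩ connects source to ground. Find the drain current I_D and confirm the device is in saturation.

V_G = V_DD·R_2/(R_1+R_2) = 12×68/188 = 4.34 V.
Assume saturation: I_D = (k_n/2)(V_GS − V_t)² with V_GS = V_G − I_D·R_S = 4.34 − 0.47·I_D.
Substituting gives 0.095·I_D² − 1.74·I_D + 1.46 = 0, with roots I_D = 0.877 or 17.5 mA.
The root I_D = 17.5 mA gives V_GS = -3.88 V ≤ V_t, so take I_D = 0.877 mA.
Then V_GS = 3.93 V and V_DS = V_DD − I_D(R_D+R_S) = 12 − 0.877×1.29 = 10.9 V.
Saturation requires V_DS ≥ V_GS − V_t = 1.43 V; 10.9 ≥ 1.43 ✓.

I_D ≈ 0.88 mA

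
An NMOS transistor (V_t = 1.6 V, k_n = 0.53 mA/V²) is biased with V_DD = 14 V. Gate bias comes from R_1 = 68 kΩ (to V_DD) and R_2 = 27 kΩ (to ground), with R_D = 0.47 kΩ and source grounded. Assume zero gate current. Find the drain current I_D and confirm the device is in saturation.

V_G = V_DD·R_2/(R_1+R_2) = 14×27/95 = 3.98 V. With the source grounded, V_GS = V_G = 3.98 V.
Assume saturation: I_D = (k_n/2)(V_GS − V_t)² = (0.53/2)×(3.98 − 1.6)² = 0.265×2.38² = 1.5 mA.
V_DS = V_DD − I_D·R_D = 14 − 1.5×0.47 = 13.3 V.
Saturation requires V_DS ≥ V_GS − V_t = 2.38 V; 13.3 ≥ 2.38 ✓.

I_D ≈ 1.5 mA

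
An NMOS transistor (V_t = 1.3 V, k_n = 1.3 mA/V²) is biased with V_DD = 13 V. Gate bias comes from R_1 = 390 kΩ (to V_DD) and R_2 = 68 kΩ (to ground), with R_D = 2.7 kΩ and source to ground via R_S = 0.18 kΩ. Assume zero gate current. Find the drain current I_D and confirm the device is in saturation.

I_D ≈ 0.23 mA

V_G = V_DD·R_2/(R_1+R_2) = 13×68/458 = 1.93 V.
Assume saturation: I_D = (k_n/2)(V_GS − V_t)² with V_GS = V_G − I_D·R_S = 1.93 − 0.18·I_D.
Substituting gives 0.0211·I_D² − 1.15·I_D + 0.258 = 0, with roots I_D = 0.226 or 54.3 mA.
The root I_D = 54.3 mA gives V_GS = -7.84 V ≤ V_t, so take I_D = 0.226 mA.
Then V_GS = 1.89 V and V_DS = V_DD − I_D(R_D+R_S) = 13 − 0.226×2.88 = 12.3 V.
Saturation requires V_DS ≥ V_GS − V_t = 0.589 V; 12.3 ≥ 0.589 ✓.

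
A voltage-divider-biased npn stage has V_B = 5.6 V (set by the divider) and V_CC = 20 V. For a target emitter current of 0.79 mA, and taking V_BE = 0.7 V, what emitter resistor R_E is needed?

V_E = V_B − V_BE = 5.6 − 0.7 = 4.9 V.
R_E = V_E / I_E = 4.9 / 0.79 = 6.2 kΩ.

R_E ≈ 6.2 kΩ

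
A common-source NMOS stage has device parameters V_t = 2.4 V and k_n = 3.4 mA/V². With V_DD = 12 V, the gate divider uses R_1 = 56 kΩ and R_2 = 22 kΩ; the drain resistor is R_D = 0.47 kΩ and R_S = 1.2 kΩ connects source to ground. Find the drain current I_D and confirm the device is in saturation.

I_D ≈ 0.41 mA

V_G = V_DD·R_2/(R_1+R_2) = 12×22/78 = 3.38 V.
Assume saturation: I_D = (k_n/2)(V_GS − V_t)² with V_GS = V_G − I_D·R_S = 3.38 − 1.2·I_D.
Substituting gives 2.45·I_D² − 5.02·I_D + 1.65 = 0, with roots I_D = 0.411 or 1.64 mA.
The root I_D = 1.64 mA gives V_GS = 1.42 V ≤ V_t, so take I_D = 0.411 mA.
Then V_GS = 2.89 V and V_DS = V_DD − I_D(R_D+R_S) = 12 − 0.411×1.67 = 11.3 V.
Saturation requires V_DS ≥ V_GS − V_t = 0.492 V; 11.3 ≥ 0.492 ✓.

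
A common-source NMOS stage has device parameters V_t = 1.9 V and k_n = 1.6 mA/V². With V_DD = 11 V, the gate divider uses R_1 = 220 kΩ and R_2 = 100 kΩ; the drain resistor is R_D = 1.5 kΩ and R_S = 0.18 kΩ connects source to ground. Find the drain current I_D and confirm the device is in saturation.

I_D ≈ 1.3 mA

V_G = V_DD·R_2/(R_1+R_2) = 11×100/320 = 3.44 V.
Assume saturation: I_D = (k_n/2)(V_GS − V_t)² with V_GS = V_G − I_D·R_S = 3.44 − 0.18·I_D.
Substituting gives 0.0259·I_D² − 1.44·I_D + 1.89 = 0, with roots I_D = 1.34 or 54.3 mA.
The root I_D = 54.3 mA gives V_GS = -6.34 V ≤ V_t, so take I_D = 1.34 mA.
Then V_GS = 3.2 V and V_DS = V_DD − I_D(R_D+R_S) = 11 − 1.34×1.68 = 8.74 V.
Saturation requires V_DS ≥ V_GS − V_t = 1.3 V; 8.74 ≥ 1.3 ✓.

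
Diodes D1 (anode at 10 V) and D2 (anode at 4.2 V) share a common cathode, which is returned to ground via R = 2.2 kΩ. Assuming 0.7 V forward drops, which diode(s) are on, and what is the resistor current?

Only D1 conducts; I_R ≈ 4.2 mA

Assume both conduct. Then node N would need to be at both 10−0.7 = 9.3 V and 4.2−0.7 = 3.5 V, which is impossible.
Assume only D1 conducts: V_N = 10 − 0.7 = 9.3 V, so I_R = 9.3/2.2 = 4.23 mA.
Check D2: its anode-to-cathode voltage is 4.2 − 9.3 = -5.1 V < 0.7 V, so it is off. The assumption is consistent.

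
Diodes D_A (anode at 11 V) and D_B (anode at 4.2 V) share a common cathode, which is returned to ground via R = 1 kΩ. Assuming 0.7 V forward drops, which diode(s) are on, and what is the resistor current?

Assume both conduct. Then node N would need to be at both 11−0.7 = 10.3 V and 4.2−0.7 = 3.5 V, which is impossible.
Assume only D_A conducts: V_N = 11 − 0.7 = 10.3 V, so I_R = 10.3/1 = 10.3 mA.
Check D_B: its anode-to-cathode voltage is 4.2 − 10.3 = -6.1 V < 0.7 V, so it is off. The assumption is consistent.

Only D_A conducts; I_R ≈ 10 mA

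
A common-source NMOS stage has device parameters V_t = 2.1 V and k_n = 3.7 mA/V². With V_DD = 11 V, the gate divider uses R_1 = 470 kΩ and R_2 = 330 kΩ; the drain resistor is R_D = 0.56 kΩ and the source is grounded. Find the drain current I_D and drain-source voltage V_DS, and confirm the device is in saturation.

V_G = V_DD·R_2/(R_1+R_2) = 11×330/800 = 4.54 V. With the source grounded, V_GS = V_G = 4.54 V.
Assume saturation: I_D = (k_n/2)(V_GS − V_t)² = (3.7/2)×(4.54 − 2.1)² = 1.85×2.44² = 11 mA.
V_DS = V_DD − I_D·R_D = 11 − 11×0.56 = 4.84 V.
Saturation requires V_DS ≥ V_GS − V_t = 2.44 V; 4.84 ≥ 2.44 ✓.

I_D ≈ 11 mA, V_DS ≈ 4.8 V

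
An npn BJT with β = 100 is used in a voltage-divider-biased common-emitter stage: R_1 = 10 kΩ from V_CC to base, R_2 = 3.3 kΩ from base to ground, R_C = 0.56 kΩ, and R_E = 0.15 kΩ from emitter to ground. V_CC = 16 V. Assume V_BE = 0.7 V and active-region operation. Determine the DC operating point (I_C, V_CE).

I_C ≈ 19 mA, V_CE ≈ 2.8 V

Thevenize the base divider: V_Th = V_CC·R_2/(R_1+R_2) = 16×3.3/13.3 = 3.97 V, R_Th = R_1‖R_2 = 2.48 kΩ.
Base-emitter loop: V_Th = I_B·R_Th + V_BE + (β+1)I_B·R_E, so I_B = (3.97 − 0.7) / (2.48 + 101×0.15) = 0.185 mA.
I_C = β·I_B = 100×0.185 = 18.5 mA, and I_E = (β+1)I_B = 18.7 mA.
V_CE = V_CC − I_C·R_C − I_E·R_E = 16 − 18.5×0.56 − 18.7×0.15 = 2.8 V.
V_CE = 2.8 V > 0.2 V confirms active-region operation.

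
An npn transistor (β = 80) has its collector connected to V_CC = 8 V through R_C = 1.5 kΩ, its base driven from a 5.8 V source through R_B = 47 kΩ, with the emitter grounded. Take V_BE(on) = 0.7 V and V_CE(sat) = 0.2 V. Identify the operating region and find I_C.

Assume active: I_B = (5.8 − 0.7)/47 = 0.109 mA, giving I_C = β·I_B = 8.68 mA.
But then V_CE = 8 − 8.68×1.5 = -5.02 V < V_CE(sat) = 0.2 V — impossible in the active region.
So the transistor is saturated. With V_CE = 0.2 V, I_C = (V_CC − 0.2)/R_C = 7.8/1.5 = 5.2 mA.
Check: β·I_B = 8.68 mA > I_C = 5.2 mA, confirming saturation.

saturation; I_C ≈ 5.2 mA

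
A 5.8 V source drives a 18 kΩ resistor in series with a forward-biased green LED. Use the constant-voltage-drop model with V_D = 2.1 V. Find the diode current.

I ≈ 0.21 mA

KVL around the loop: 5.8 = V_D + I·R = 2.1 + I × 18 kΩ.
So I = (5.8 − 2.1) / 18 kΩ = 3.7 / 18 = 0.206 mA.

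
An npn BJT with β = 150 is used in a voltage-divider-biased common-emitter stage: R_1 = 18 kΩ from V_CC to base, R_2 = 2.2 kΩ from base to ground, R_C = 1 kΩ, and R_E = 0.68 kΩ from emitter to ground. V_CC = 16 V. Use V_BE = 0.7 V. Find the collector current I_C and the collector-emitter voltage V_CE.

I_C ≈ 1.5 mA, V_CE ≈ 13 V

Thevenize the base divider: V_Th = V_CC·R_2/(R_1+R_2) = 16×2.2/20.2 = 1.74 V, R_Th = R_1‖R_2 = 1.96 kΩ.
Base-emitter loop: V_Th = I_B·R_Th + V_BE + (β+1)I_B·R_E, so I_B = (1.74 − 0.7) / (1.96 + 151×0.68) = 0.00996 mA.
I_C = β·I_B = 150×0.00996 = 1.49 mA, and I_E = (β+1)I_B = 1.5 mA.
V_CE = V_CC − I_C·R_C − I_E·R_E = 16 − 1.49×1 − 1.5×0.68 = 13.5 V.
V_CE = 13.5 V > 0.2 V confirms active-region operation.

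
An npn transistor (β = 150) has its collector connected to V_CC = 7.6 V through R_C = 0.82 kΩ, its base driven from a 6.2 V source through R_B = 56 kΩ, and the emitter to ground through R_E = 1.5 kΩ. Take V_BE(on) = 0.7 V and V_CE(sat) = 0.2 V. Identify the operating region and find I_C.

active; I_C ≈ 2.9 mA

Assume active. Base-emitter loop: I_B = (V_BB − V_BE)/(R_B + (β+1)R_E) = (6.2 − 0.7)/(56 + 151×1.5) = 0.0195 mA.
I_C = β·I_B = 150×0.0195 = 2.92 mA.
V_CE = V_CC − I_C·R_C − I_E·R_E = 7.6 − 2.92×0.82 − 2.94×1.5 = 0.796 V > V_CE(sat), so the active-region assumption holds.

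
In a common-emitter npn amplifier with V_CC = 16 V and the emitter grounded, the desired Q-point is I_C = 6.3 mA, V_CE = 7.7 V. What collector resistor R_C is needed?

Collector loop: V_CC = I_C·R_C + V_CE.
R_C = (V_CC − V_CE)/I_C = (16 − 7.7)/6.3 = 1.32 kΩ.

R_C ≈ 1.3 kΩ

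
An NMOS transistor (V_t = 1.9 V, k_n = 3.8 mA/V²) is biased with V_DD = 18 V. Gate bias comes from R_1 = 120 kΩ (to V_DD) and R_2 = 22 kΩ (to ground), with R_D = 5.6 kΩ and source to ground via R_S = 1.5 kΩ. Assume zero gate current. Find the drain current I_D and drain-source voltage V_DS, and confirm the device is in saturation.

V_G = V_DD·R_2/(R_1+R_2) = 18×22/142 = 2.79 V.
Assume saturation: I_D = (k_n/2)(V_GS − V_t)² with V_GS = V_G − I_D·R_S = 2.79 − 1.5·I_D.
Substituting gives 4.27·I_D² − 6.07·I_D + 1.5 = 0, with roots I_D = 0.319 or 1.1 mA.
The root I_D = 1.1 mA gives V_GS = 1.14 V ≤ V_t, so take I_D = 0.319 mA.
Then V_GS = 2.31 V and V_DS = V_DD − I_D(R_D+R_S) = 18 − 0.319×7.1 = 15.7 V.
Saturation requires V_DS ≥ V_GS − V_t = 0.41 V; 15.7 ≥ 0.41 ✓.

I_D ≈ 0.32 mA, V_DS ≈ 16 V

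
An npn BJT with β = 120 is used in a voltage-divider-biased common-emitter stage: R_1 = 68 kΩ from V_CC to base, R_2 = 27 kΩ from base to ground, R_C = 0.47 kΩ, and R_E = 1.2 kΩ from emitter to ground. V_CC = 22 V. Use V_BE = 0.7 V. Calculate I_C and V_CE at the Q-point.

I_C ≈ 4 mA, V_CE ≈ 15 V

Thevenize the base divider: V_Th = V_CC·R_2/(R_1+R_2) = 22×27/95 = 6.25 V, R_Th = R_1‖R_2 = 19.3 kΩ.
Base-emitter loop: V_Th = I_B·R_Th + V_BE + (β+1)I_B·R_E, so I_B = (6.25 − 0.7) / (19.3 + 121×1.2) = 0.0337 mA.
I_C = β·I_B = 120×0.0337 = 4.05 mA, and I_E = (β+1)I_B = 4.08 mA.
V_CE = V_CC − I_C·R_C − I_E·R_E = 22 − 4.05×0.47 − 4.08×1.2 = 15.2 V.
V_CE = 15.2 V > 0.2 V confirms active-region operation.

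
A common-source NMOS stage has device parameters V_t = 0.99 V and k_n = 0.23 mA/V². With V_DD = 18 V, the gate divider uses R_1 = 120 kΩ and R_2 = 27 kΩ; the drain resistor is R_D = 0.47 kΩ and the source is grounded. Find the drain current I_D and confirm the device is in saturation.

I_D ≈ 0.62 mA

V_G = V_DD·R_2/(R_1+R_2) = 18×27/147 = 3.31 V. With the source grounded, V_GS = V_G = 3.31 V.
Assume saturation: I_D = (k_n/2)(V_GS − V_t)² = (0.23/2)×(3.31 − 0.99)² = 0.115×2.32² = 0.617 mA.
V_DS = V_DD − I_D·R_D = 18 − 0.617×0.47 = 17.7 V.
Saturation requires V_DS ≥ V_GS − V_t = 2.32 V; 17.7 ≥ 2.32 ✓.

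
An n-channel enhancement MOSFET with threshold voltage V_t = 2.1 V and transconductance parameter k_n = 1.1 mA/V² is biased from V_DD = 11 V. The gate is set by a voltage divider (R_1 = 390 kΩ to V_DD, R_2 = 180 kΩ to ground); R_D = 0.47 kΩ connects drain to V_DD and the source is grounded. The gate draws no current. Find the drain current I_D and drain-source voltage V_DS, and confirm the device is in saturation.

V_G = V_DD·R_2/(R_1+R_2) = 11×180/570 = 3.47 V. With the source grounded, V_GS = V_G = 3.47 V.
Assume saturation: I_D = (k_n/2)(V_GS − V_t)² = (1.1/2)×(3.47 − 2.1)² = 0.55×1.37² = 1.04 mA.
V_DS = V_DD − I_D·R_D = 11 − 1.04×0.47 = 10.5 V.
Saturation requires V_DS ≥ V_GS − V_t = 1.37 V; 10.5 ≥ 1.37 ✓.

I_D ≈ 1 mA, V_DS ≈ 11 V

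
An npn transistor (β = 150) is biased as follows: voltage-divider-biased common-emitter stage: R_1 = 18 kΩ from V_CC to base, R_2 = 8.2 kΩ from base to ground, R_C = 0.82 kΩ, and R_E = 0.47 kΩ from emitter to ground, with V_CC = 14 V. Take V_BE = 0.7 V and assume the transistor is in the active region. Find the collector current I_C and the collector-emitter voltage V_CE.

I_C ≈ 7.2 mA, V_CE ≈ 4.7 V

Thevenize the base divider: V_Th = V_CC·R_2/(R_1+R_2) = 14×8.2/26.2 = 4.38 V, R_Th = R_1‖R_2 = 5.63 kΩ.
Base-emitter loop: V_Th = I_B·R_Th + V_BE + (β+1)I_B·R_E, so I_B = (4.38 − 0.7) / (5.63 + 151×0.47) = 0.0481 mA.
I_C = β·I_B = 150×0.0481 = 7.21 mA, and I_E = (β+1)I_B = 7.26 mA.
V_CE = V_CC − I_C·R_C − I_E·R_E = 14 − 7.21×0.82 − 7.26×0.47 = 4.68 V.
V_CE = 4.68 V > 0.2 V confirms active-region operation.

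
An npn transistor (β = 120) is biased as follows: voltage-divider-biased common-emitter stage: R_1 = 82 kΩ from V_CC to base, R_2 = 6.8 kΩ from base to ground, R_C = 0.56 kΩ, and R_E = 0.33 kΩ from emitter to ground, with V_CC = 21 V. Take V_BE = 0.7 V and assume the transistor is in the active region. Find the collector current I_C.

Thevenize the base divider: V_Th = V_CC·R_2/(R_1+R_2) = 21×6.8/88.8 = 1.61 V, R_Th = R_1‖R_2 = 6.28 kΩ.
Base-emitter loop: V_Th = I_B·R_Th + V_BE + (β+1)I_B·R_E, so I_B = (1.61 − 0.7) / (6.28 + 121×0.33) = 0.0197 mA.
I_C = β·I_B = 120×0.0197 = 2.36 mA, and I_E = (β+1)I_B = 2.38 mA.
V_CE = V_CC − I_C·R_C − I_E·R_E = 21 − 2.36×0.56 − 2.38×0.33 = 18.9 V.
V_CE = 18.9 V > 0.2 V confirms active-region operation.

I_C ≈ 2.4 mA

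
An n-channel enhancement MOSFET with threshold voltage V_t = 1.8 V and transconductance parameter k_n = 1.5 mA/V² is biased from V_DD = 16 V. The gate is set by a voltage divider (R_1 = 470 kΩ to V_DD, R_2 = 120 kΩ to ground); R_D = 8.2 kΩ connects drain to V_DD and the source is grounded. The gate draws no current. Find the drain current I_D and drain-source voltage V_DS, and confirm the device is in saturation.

V_G = V_DD·R_2/(R_1+R_2) = 16×120/590 = 3.25 V. With the source grounded, V_GS = V_G = 3.25 V.
Assume saturation: I_D = (k_n/2)(V_GS − V_t)² = (1.5/2)×(3.25 − 1.8)² = 0.75×1.45² = 1.59 mA.
V_DS = V_DD − I_D·R_D = 16 − 1.59×8.2 = 2.99 V.
Saturation requires V_DS ≥ V_GS − V_t = 1.45 V; 2.99 ≥ 1.45 ✓.

I_D ≈ 1.6 mA, V_DS ≈ 3 V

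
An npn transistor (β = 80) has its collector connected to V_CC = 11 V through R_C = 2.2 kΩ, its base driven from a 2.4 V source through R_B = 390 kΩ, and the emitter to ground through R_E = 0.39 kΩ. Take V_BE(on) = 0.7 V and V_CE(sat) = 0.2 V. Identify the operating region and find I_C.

active; I_C ≈ 0.32 mA

Assume active. Base-emitter loop: I_B = (V_BB − V_BE)/(R_B + (β+1)R_E) = (2.4 − 0.7)/(390 + 81×0.39) = 0.00403 mA.
I_C = β·I_B = 80×0.00403 = 0.323 mA.
V_CE = V_CC − I_C·R_C − I_E·R_E = 11 − 0.323×2.2 − 0.327×0.39 = 10.2 V > V_CE(sat), so the active-region assumption holds.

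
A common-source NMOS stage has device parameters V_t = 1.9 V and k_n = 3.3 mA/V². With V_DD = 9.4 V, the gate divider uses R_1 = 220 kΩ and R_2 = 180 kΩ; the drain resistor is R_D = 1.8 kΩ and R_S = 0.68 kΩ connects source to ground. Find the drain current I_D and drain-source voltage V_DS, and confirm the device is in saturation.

V_G = V_DD·R_2/(R_1+R_2) = 9.4×180/400 = 4.23 V.
Assume saturation: I_D = (k_n/2)(V_GS − V_t)² with V_GS = V_G − I_D·R_S = 4.23 − 0.68·I_D.
Substituting gives 0.763·I_D² − 6.23·I_D + 8.96 = 0, with roots I_D = 1.86 or 6.3 mA.
The root I_D = 6.3 mA gives V_GS = -0.054 V ≤ V_t, so take I_D = 1.86 mA.
Then V_GS = 2.96 V and V_DS = V_DD − I_D(R_D+R_S) = 9.4 − 1.86×2.48 = 4.78 V.
Saturation requires V_DS ≥ V_GS − V_t = 1.06 V; 4.78 ≥ 1.06 ✓.

I_D ≈ 1.9 mA, V_DS ≈ 4.8 V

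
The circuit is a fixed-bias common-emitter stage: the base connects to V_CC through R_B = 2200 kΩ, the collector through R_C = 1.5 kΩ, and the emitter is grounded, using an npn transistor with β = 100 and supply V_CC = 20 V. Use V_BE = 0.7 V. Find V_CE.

V_CE ≈ 19 V

Base loop: V_CC = I_B·R_B + V_BE, so I_B = (20 − 0.7)/2200 kΩ = 0.00877 mA.
In the active region I_C = β·I_B = 100 × 0.00877 = 0.877 mA.
Collector loop: V_CE = V_CC − I_C·R_C = 20 − 0.877×1.5 = 18.7 V.
Since V_CE = 18.7 V > V_CE(sat) ≈ 0.2 V, the transistor is in the active region as assumed.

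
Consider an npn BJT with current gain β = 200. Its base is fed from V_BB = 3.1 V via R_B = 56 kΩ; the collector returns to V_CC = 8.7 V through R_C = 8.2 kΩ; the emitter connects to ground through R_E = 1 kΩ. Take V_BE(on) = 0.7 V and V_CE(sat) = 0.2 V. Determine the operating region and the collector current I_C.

Assume active: I_B = (3.1 − 0.7)/(56 + 201×1) = 0.00934 mA, I_C = β·I_B = 1.87 mA.
Then V_CE = 8.7 − 1.87×8.2 − 1.88×1 = -8.49 V < 0.2 V — the active assumption fails.
Re-solve with V_CE = 0.2 V. KCL at the emitter: V_E/R_E = (V_BB−0.7−V_E)/R_B + (V_CC−0.2−V_E)/R_C, giving V_E = 0.947 V.
I_C = (V_CC − 0.2 − V_E)/R_C = (8.5 − 0.947)/8.2 = 0.921 mA.
Check: I_B = (2.4 − 0.947)/56 = 0.0259 mA, and β·I_B = 5.19 mA > I_C, confirming saturation.

saturation; I_C ≈ 0.92 mA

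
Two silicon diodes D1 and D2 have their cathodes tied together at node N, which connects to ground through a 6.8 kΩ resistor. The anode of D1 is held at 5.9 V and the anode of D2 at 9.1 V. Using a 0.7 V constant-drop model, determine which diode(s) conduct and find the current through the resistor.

Only D2 conducts; I_R ≈ 1.2 mA

Assume both conduct. Then node N would need to be at both 5.9−0.7 = 5.2 V and 9.1−0.7 = 8.4 V, which is impossible.
Assume only D2 conducts: V_N = 9.1 − 0.7 = 8.4 V, so I_R = 8.4/6.8 = 1.24 mA.
Check D1: its anode-to-cathode voltage is 5.9 − 8.4 = -2.5 V < 0.7 V, so it is off. The assumption is consistent.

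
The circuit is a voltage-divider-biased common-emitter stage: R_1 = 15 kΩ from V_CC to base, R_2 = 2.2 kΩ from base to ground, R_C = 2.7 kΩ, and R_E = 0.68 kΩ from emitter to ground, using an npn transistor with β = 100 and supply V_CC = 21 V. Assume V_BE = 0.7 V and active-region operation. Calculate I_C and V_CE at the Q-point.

I_C ≈ 2.8 mA, V_CE ≈ 11 V

Thevenize the base divider: V_Th = V_CC·R_2/(R_1+R_2) = 21×2.2/17.2 = 2.69 V, R_Th = R_1‖R_2 = 1.92 kΩ.
Base-emitter loop: V_Th = I_B·R_Th + V_BE + (β+1)I_B·R_E, so I_B = (2.69 − 0.7) / (1.92 + 101×0.68) = 0.0281 mA.
I_C = β·I_B = 100×0.0281 = 2.81 mA, and I_E = (β+1)I_B = 2.84 mA.
V_CE = V_CC − I_C·R_C − I_E·R_E = 21 − 2.81×2.7 − 2.84×0.68 = 11.5 V.
V_CE = 11.5 V > 0.2 V confirms active-region operation.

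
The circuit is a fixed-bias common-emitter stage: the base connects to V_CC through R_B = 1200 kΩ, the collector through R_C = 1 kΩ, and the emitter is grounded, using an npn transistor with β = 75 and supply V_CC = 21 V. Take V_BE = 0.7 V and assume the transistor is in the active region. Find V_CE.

V_CE ≈ 20 V

Base loop: V_CC = I_B·R_B + V_BE, so I_B = (21 − 0.7)/1200 kΩ = 0.0169 mA.
In the active region I_C = β·I_B = 75 × 0.0169 = 1.27 mA.
Collector loop: V_CE = V_CC − I_C·R_C = 21 − 1.27×1 = 19.7 V.
Since V_CE = 19.7 V > V_CE(sat) ≈ 0.2 V, the transistor is in the active region as assumed.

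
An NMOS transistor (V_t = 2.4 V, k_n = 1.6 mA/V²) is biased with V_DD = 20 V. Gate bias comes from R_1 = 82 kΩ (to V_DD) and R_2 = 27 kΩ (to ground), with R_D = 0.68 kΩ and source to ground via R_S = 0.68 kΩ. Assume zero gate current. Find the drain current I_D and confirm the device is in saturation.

I_D ≈ 1.6 mA

V_G = V_DD·R_2/(R_1+R_2) = 20×27/109 = 4.95 V.
Assume saturation: I_D = (k_n/2)(V_GS − V_t)² with V_GS = V_G − I_D·R_S = 4.95 − 0.68·I_D.
Substituting gives 0.37·I_D² − 3.78·I_D + 5.22 = 0, with roots I_D = 1.65 or 8.57 mA.
The root I_D = 8.57 mA gives V_GS = -0.873 V ≤ V_t, so take I_D = 1.65 mA.
Then V_GS = 3.83 V and V_DS = V_DD − I_D(R_D+R_S) = 20 − 1.65×1.36 = 17.8 V.
Saturation requires V_DS ≥ V_GS − V_t = 1.43 V; 17.8 ≥ 1.43 ✓.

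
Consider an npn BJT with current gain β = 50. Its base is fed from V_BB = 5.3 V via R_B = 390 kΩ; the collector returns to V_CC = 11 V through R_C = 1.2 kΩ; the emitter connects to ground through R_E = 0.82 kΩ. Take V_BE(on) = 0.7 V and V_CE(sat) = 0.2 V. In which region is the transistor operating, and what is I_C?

active; I_C ≈ 0.53 mA

Assume active. Base-emitter loop: I_B = (V_BB − V_BE)/(R_B + (β+1)R_E) = (5.3 − 0.7)/(390 + 51×0.82) = 0.0107 mA.
I_C = β·I_B = 50×0.0107 = 0.533 mA.
V_CE = V_CC − I_C·R_C − I_E·R_E = 11 − 0.533×1.2 − 0.543×0.82 = 9.92 V > V_CE(sat), so the active-region assumption holds.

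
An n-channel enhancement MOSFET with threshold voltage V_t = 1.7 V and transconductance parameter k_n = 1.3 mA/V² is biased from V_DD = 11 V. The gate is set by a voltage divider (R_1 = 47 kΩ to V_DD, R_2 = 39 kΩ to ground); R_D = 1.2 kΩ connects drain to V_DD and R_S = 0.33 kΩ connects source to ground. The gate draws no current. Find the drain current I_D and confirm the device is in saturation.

I_D ≈ 3.2 mA

V_G = V_DD·R_2/(R_1+R_2) = 11×39/86 = 4.99 V.
Assume saturation: I_D = (k_n/2)(V_GS − V_t)² with V_GS = V_G − I_D·R_S = 4.99 − 0.33·I_D.
Substituting gives 0.0708·I_D² − 2.41·I_D + 7.03 = 0, with roots I_D = 3.22 or 30.8 mA.
The root I_D = 30.8 mA gives V_GS = -5.19 V ≤ V_t, so take I_D = 3.22 mA.
Then V_GS = 3.93 V and V_DS = V_DD − I_D(R_D+R_S) = 11 − 3.22×1.53 = 6.07 V.
Saturation requires V_DS ≥ V_GS − V_t = 2.23 V; 6.07 ≥ 2.23 ✓.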